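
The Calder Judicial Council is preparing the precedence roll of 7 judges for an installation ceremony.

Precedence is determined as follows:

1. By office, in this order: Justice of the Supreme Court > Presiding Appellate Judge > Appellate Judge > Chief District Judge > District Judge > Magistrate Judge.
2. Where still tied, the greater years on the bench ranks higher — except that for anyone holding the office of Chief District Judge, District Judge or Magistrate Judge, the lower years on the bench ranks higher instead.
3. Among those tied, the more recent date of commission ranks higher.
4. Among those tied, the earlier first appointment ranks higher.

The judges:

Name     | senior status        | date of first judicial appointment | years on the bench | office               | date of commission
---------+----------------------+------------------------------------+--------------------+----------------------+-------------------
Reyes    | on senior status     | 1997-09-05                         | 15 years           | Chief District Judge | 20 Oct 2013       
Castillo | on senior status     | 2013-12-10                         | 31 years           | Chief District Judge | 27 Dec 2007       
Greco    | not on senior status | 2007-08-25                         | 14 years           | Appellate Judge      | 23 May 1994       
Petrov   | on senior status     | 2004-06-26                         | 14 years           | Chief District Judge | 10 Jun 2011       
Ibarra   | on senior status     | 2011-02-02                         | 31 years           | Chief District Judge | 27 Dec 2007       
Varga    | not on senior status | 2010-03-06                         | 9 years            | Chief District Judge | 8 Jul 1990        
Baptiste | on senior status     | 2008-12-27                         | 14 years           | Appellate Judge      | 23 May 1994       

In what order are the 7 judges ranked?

Greco, Baptiste, Varga, Petrov, Reyes, Ibarra, Castillo

By office: Greco and Baptiste (Appellate Judge); then Varga, Petrov, Reyes, Ibarra and Castillo (Chief District Judge).
Greco and Baptiste both have years on the bench 14 years, so the next rule applies.
Greco and Baptiste both have date of commission 23 May 1994, so the next rule applies.
Among Greco and Baptiste, by date of first judicial appointment (earlier first): Greco (2007-08-25) before Baptiste (2008-12-27).
Among Varga, Petrov, Reyes, Ibarra and Castillo, by years on the bench (lower first) (reversed rule for this group): Varga (9 years) before Petrov (14 years) before Reyes (15 years) before Ibarra and Castillo (31 years).
Ibarra and Castillo both have date of commission 27 Dec 2007, so the next rule applies.
Among Ibarra and Castillo, by date of first judicial appointment (earlier first): Ibarra (2011-02-02) before Castillo (2013-12-10).
Full order: Greco, Baptiste, Varga, Petrov, Reyes, Ibarra, Castillo.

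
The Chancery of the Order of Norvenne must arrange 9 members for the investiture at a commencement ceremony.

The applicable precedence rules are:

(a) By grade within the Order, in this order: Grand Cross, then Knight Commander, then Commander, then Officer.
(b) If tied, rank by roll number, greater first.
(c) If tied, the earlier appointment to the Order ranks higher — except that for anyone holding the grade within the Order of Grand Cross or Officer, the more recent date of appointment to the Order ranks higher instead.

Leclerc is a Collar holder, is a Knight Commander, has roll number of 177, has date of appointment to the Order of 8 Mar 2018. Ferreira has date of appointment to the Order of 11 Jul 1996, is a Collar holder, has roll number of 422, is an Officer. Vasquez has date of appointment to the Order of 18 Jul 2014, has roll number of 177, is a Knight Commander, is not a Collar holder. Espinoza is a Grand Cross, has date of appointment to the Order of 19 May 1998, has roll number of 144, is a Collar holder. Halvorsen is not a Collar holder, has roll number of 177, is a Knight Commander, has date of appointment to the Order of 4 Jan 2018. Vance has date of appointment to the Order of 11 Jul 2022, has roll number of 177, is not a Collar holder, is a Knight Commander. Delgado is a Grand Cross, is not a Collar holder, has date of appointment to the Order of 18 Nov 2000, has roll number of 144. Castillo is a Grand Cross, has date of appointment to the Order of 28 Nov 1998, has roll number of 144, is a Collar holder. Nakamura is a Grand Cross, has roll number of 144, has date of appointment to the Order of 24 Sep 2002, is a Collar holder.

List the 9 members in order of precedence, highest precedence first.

Nakamura, Delgado, Castillo, Espinoza, Vasquez, Halvorsen, Leclerc, Vance, Ferreira

By grade within the Order: Nakamura, Delgado, Castillo and Espinoza (Grand Cross); then Vasquez, Halvorsen, Leclerc and Vance (Knight Commander); then Ferreira (Officer).
Nakamura, Delgado, Castillo and Espinoza all have roll number 144, so the next rule applies.
Among Nakamura, Delgado, Castillo and Espinoza, by date of appointment to the Order (later first) (reversed rule for this group): Nakamura (24 Sep 2002) before Delgado (18 Nov 2000) before Castillo (28 Nov 1998) before Espinoza (19 May 1998).
Vasquez, Halvorsen, Leclerc and Vance all have roll number 177, so the next rule applies.
Among Vasquez, Halvorsen, Leclerc and Vance, by date of appointment to the Order (earlier first): Vasquez (18 Jul 2014) before Halvorsen (4 Jan 2018) before Leclerc (8 Mar 2018) before Vance (11 Jul 2022).
Full order: Nakamura, Delgado, Castillo, Espinoza, Vasquez, Halvorsen, Leclerc, Vance, Ferreira.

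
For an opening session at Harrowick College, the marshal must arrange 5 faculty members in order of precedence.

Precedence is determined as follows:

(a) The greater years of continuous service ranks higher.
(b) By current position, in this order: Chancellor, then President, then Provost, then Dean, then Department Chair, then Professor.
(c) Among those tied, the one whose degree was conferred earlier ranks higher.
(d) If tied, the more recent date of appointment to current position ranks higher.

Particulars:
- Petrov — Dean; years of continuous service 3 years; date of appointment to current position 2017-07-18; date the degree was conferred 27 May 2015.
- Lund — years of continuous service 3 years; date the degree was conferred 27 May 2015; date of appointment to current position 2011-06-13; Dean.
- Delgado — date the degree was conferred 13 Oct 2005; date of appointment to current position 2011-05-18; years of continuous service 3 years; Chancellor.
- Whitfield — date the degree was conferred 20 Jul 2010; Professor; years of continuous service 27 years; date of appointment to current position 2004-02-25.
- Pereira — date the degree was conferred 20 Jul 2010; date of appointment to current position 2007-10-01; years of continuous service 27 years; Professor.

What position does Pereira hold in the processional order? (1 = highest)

By years of continuous service (higher first): Pereira and Whitfield (both 27 years); then Delgado, Petrov and Lund (each 3 years).
Pereira and Whitfield are each Professor, so the next rule applies.
Pereira and Whitfield both have date the degree was conferred 20 Jul 2010, so the next rule applies.
Among Pereira and Whitfield, by date of appointment to current position (later first): Pereira (2007-10-01) before Whitfield (2004-02-25).
Among Delgado, Petrov and Lund, by current position: Delgado (Chancellor) before Petrov and Lund (Dean).
Petrov and Lund both have date the degree was conferred 27 May 2015, so the next rule applies.
Among Petrov and Lund, by date of appointment to current position (later first): Petrov (2017-07-18) before Lund (2011-06-13).
Order: Pereira, Whitfield, Delgado, Petrov, Lund. So position 1.

1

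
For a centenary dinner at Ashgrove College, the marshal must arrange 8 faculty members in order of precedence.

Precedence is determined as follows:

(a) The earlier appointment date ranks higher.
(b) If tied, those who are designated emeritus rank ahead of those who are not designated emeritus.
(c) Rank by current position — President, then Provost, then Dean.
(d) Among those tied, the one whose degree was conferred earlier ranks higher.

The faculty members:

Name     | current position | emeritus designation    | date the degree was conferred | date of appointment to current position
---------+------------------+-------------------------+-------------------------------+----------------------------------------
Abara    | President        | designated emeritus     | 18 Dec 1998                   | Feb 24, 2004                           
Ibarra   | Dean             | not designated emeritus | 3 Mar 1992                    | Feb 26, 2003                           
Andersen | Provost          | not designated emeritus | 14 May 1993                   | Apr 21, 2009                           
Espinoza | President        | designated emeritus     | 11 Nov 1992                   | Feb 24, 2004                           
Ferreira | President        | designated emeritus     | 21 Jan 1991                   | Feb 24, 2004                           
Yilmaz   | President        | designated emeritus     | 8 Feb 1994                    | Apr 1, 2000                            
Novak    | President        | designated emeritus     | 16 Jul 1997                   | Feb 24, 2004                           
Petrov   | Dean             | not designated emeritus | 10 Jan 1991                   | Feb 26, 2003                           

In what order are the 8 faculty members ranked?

Yilmaz, Petrov, Ibarra, Ferreira, Espinoza, Novak, Abara, Andersen

By date of appointment to current position (earlier first): Yilmaz (Apr 1, 2000); then Petrov and Ibarra (both Feb 26, 2003); then Ferreira, Espinoza, Novak and Abara (each Feb 24, 2004); then Andersen (Apr 21, 2009).
Petrov and Ibarra are each not designated emeritus, so the next rule applies.
Petrov and Ibarra are each Dean, so the next rule applies.
Among Petrov and Ibarra, by date the degree was conferred (earlier first): Petrov (10 Jan 1991) before Ibarra (3 Mar 1992).
Ferreira, Espinoza, Novak and Abara are each designated emeritus, so the next rule applies.
Ferreira, Espinoza, Novak and Abara are each President, so the next rule applies.
Among Ferreira, Espinoza, Novak and Abara, by date the degree was conferred (earlier first): Ferreira (21 Jan 1991) before Espinoza (11 Nov 1992) before Novak (16 Jul 1997) before Abara (18 Dec 1998).
Full order: Yilmaz, Petrov, Ibarra, Ferreira, Espinoza, Novak, Abara, Andersen.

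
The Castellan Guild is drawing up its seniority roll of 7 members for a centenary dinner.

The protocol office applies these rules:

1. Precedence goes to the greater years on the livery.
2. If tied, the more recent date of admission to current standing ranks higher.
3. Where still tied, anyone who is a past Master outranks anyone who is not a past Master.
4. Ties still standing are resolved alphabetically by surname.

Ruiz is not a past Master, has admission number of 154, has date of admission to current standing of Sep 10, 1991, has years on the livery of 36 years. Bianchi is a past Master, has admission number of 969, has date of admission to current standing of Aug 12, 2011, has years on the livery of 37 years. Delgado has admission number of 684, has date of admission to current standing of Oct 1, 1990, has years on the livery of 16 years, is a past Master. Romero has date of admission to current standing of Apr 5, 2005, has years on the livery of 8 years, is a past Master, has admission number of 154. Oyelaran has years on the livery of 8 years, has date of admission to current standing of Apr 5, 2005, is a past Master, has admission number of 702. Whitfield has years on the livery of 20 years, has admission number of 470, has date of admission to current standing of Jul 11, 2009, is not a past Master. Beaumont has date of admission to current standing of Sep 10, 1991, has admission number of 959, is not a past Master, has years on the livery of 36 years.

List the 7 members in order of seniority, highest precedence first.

By years on the livery (higher first): Bianchi (37 years); then Beaumont and Ruiz (both 36 years); then Whitfield (20 years); then Delgado (16 years); then Oyelaran and Romero (both 8 years).
Beaumont and Ruiz both have date of admission to current standing Sep 10, 1991, so the next rule applies.
Beaumont and Ruiz are each not a past Master, so the next rule applies.
Among Beaumont and Ruiz, alphabetically by surname: Beaumont before Ruiz.
Oyelaran and Romero both have date of admission to current standing Apr 5, 2005, so the next rule applies.
Oyelaran and Romero are each a past Master, so the next rule applies.
Among Oyelaran and Romero, alphabetically by surname: Oyelaran before Romero.
Full order: Bianchi, Beaumont, Ruiz, Whitfield, Delgado, Oyelaran, Romero.

Bianchi, Beaumont, Ruiz, Whitfield, Delgado, Oyelaran, Romero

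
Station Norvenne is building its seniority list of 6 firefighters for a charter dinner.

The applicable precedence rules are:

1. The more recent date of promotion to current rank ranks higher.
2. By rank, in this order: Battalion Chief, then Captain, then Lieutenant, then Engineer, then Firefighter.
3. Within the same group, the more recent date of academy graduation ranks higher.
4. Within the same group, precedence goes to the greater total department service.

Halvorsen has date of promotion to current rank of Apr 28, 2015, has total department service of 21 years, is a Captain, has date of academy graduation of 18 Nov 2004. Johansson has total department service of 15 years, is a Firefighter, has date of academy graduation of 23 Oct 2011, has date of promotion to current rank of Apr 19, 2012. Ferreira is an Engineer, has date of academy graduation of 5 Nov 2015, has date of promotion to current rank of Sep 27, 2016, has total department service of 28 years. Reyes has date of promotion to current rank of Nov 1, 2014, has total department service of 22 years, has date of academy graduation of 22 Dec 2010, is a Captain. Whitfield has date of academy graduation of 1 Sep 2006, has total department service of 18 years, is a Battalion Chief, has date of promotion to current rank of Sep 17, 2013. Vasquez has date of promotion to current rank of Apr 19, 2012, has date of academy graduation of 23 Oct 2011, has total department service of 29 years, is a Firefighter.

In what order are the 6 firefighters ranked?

By date of promotion to current rank (later first): Ferreira (Sep 27, 2016); then Halvorsen (Apr 28, 2015); then Reyes (Nov 1, 2014); then Whitfield (Sep 17, 2013); then Vasquez and Johansson (both Apr 19, 2012).
Vasquez and Johansson are each Firefighter, so the next rule applies.
Vasquez and Johansson both have date of academy graduation 23 Oct 2011, so the next rule applies.
Among Vasquez and Johansson, by total department service (higher first): Vasquez (29 years) before Johansson (15 years).
Full order: Ferreira, Halvorsen, Reyes, Whitfield, Vasquez, Johansson.

Ferreira, Halvorsen, Reyes, Whitfield, Vasquez, Johansson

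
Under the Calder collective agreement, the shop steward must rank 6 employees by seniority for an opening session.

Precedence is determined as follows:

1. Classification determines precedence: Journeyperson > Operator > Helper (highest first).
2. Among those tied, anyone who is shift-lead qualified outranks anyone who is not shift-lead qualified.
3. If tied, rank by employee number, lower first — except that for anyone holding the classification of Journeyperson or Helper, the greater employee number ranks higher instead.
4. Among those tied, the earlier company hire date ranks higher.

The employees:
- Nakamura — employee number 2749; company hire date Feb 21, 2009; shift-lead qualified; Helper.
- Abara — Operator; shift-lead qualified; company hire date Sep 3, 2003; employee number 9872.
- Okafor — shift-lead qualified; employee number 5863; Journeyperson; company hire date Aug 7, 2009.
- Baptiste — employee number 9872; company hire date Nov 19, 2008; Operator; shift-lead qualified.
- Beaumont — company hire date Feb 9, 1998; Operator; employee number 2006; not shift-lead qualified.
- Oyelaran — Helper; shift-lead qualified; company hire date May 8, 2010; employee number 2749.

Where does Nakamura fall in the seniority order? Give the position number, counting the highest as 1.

By classification: Okafor (Journeyperson); then Abara, Baptiste and Beaumont (Operator); then Nakamura and Oyelaran (Helper).
Among Abara, Baptiste and Beaumont, shift-lead qualified before not shift-lead qualified: Abara and Baptiste (shift-lead qualified) before Beaumont (not shift-lead qualified).
Abara and Baptiste both have employee number 9872, so the next rule applies.
Among Abara and Baptiste, by company hire date (earlier first): Abara (Sep 3, 2003) before Baptiste (Nov 19, 2008).
Nakamura and Oyelaran are each shift-lead qualified, so the next rule applies.
Nakamura and Oyelaran both have employee number 2749, so the next rule applies.
Among Nakamura and Oyelaran, by company hire date (earlier first): Nakamura (Feb 21, 2009) before Oyelaran (May 8, 2010).
Order: Okafor, Abara, Baptiste, Beaumont, Nakamura, Oyelaran. So position 5.

5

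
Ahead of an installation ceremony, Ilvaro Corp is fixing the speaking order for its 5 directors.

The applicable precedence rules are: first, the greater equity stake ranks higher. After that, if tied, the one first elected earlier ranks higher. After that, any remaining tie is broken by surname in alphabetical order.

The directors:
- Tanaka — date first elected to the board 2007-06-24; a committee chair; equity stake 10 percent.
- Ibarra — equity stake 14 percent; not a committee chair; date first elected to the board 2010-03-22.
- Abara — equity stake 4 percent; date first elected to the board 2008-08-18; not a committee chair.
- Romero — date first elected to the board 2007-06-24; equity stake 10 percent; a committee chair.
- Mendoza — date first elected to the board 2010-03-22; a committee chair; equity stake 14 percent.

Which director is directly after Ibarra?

Mendoza

By equity stake (higher first): Ibarra and Mendoza (both 14 percent); then Romero and Tanaka (both 10 percent); then Abara (4 percent).
Ibarra and Mendoza both have date first elected to the board 2010-03-22, so the next rule applies.
Among Ibarra and Mendoza, alphabetically by surname: Ibarra before Mendoza.
Romero and Tanaka both have date first elected to the board 2007-06-24, so the next rule applies.
Among Romero and Tanaka, alphabetically by surname: Romero before Tanaka.
Order: Ibarra, Mendoza, Romero, Tanaka, Abara.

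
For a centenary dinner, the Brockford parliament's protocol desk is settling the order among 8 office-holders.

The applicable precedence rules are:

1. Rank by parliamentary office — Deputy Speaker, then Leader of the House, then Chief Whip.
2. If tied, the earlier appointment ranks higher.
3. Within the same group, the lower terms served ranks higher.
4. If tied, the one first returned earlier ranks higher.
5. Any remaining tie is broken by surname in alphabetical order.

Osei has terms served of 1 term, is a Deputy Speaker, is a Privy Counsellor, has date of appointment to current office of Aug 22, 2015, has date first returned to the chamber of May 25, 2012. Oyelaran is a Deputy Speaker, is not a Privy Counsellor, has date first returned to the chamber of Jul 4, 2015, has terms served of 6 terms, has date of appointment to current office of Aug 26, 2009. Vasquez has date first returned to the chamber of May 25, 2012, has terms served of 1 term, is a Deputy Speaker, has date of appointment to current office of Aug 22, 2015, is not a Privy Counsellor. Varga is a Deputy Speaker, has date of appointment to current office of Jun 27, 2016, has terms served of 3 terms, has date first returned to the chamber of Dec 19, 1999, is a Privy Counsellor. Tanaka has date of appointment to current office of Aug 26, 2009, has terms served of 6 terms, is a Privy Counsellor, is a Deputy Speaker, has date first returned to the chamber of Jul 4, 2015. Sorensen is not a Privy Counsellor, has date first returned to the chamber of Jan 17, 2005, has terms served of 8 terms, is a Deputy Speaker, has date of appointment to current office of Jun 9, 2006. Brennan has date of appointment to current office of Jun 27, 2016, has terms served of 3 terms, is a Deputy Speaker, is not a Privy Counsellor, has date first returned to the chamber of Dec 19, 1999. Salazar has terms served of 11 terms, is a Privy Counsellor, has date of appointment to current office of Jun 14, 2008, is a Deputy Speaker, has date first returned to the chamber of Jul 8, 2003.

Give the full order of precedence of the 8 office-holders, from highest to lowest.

By parliamentary office: Sorensen, Salazar, Oyelaran, Tanaka, Osei, Vasquez, Brennan and Varga (Deputy Speaker).
Among Sorensen, Salazar, Oyelaran, Tanaka, Osei, Vasquez, Brennan and Varga, by date of appointment to current office (earlier first): Sorensen (Jun 9, 2006) before Salazar (Jun 14, 2008) before Oyelaran and Tanaka (Aug 26, 2009) before Osei and Vasquez (Aug 22, 2015) before Brennan and Varga (Jun 27, 2016).
Oyelaran and Tanaka both have terms served 6 terms, so the next rule applies.
Oyelaran and Tanaka both have date first returned to the chamber Jul 4, 2015, so the next rule applies.
Among Oyelaran and Tanaka, alphabetically by surname: Oyelaran before Tanaka.
Osei and Vasquez both have terms served 1 term, so the next rule applies.
Osei and Vasquez both have date first returned to the chamber May 25, 2012, so the next rule applies.
Among Osei and Vasquez, alphabetically by surname: Osei before Vasquez.
Brennan and Varga both have terms served 3 terms, so the next rule applies.
Brennan and Varga both have date first returned to the chamber Dec 19, 1999, so the next rule applies.
Among Brennan and Varga, alphabetically by surname: Brennan before Varga.
Full order: Sorensen, Salazar, Oyelaran, Tanaka, Osei, Vasquez, Brennan, Varga.

Sorensen, Salazar, Oyelaran, Tanaka, Osei, Vasquez, Brennan, Varga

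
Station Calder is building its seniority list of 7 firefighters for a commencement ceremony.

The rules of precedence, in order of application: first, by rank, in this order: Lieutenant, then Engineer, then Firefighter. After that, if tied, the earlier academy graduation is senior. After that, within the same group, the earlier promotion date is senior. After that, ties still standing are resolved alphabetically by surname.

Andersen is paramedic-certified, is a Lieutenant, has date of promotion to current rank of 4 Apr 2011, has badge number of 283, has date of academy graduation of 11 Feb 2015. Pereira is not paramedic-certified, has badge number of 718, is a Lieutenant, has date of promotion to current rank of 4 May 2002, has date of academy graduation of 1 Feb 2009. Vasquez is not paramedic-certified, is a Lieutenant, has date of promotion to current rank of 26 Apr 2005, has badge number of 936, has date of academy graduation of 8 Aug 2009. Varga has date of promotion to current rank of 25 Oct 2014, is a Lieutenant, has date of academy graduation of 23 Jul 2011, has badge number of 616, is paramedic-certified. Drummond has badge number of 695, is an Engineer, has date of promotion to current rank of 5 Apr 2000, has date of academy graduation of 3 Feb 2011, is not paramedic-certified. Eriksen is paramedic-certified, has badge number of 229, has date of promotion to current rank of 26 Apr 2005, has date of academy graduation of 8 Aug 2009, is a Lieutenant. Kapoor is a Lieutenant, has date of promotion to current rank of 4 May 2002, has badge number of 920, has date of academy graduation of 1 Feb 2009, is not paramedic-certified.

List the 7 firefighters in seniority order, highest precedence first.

Kapoor, Pereira, Eriksen, Vasquez, Varga, Andersen, Drummond

By rank: Kapoor, Pereira, Eriksen, Vasquez, Varga and Andersen (Lieutenant); then Drummond (Engineer).
Among Kapoor, Pereira, Eriksen, Vasquez, Varga and Andersen, by date of academy graduation (earlier first): Kapoor and Pereira (1 Feb 2009) before Eriksen and Vasquez (8 Aug 2009) before Varga (23 Jul 2011) before Andersen (11 Feb 2015).
Kapoor and Pereira both have date of promotion to current rank 4 May 2002, so the next rule applies.
Among Kapoor and Pereira, alphabetically by surname: Kapoor before Pereira.
Eriksen and Vasquez both have date of promotion to current rank 26 Apr 2005, so the next rule applies.
Among Eriksen and Vasquez, alphabetically by surname: Eriksen before Vasquez.
Full order: Kapoor, Pereira, Eriksen, Vasquez, Varga, Andersen, Drummond.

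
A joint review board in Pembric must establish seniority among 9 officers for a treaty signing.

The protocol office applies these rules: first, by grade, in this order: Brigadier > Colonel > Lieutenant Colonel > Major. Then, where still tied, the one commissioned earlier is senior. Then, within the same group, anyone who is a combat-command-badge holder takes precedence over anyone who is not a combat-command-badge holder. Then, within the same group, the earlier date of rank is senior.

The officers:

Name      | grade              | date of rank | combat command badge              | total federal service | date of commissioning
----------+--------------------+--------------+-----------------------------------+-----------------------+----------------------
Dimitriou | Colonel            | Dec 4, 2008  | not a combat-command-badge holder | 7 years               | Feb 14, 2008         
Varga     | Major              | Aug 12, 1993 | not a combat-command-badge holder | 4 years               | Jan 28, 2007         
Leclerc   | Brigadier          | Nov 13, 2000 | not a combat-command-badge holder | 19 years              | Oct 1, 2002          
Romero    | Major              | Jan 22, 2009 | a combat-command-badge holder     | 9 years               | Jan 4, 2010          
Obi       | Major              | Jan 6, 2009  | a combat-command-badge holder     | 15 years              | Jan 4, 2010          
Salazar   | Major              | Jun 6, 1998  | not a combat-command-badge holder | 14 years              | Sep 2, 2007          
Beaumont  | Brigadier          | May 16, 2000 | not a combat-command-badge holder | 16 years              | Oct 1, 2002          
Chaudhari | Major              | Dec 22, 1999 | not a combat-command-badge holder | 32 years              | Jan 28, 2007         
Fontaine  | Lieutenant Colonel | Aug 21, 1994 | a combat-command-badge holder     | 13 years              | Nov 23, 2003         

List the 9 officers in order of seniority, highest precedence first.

Beaumont, Leclerc, Dimitriou, Fontaine, Varga, Chaudhari, Salazar, Obi, Romero

By grade: Beaumont and Leclerc (Brigadier); then Dimitriou (Colonel); then Fontaine (Lieutenant Colonel); then Varga, Chaudhari, Salazar, Obi and Romero (Major).
Beaumont and Leclerc both have date of commissioning Oct 1, 2002, so the next rule applies.
Beaumont and Leclerc are each not a combat-command-badge holder, so the next rule applies.
Among Beaumont and Leclerc, by date of rank (earlier first): Beaumont (May 16, 2000) before Leclerc (Nov 13, 2000).
Among Varga, Chaudhari, Salazar, Obi and Romero, by date of commissioning (earlier first): Varga and Chaudhari (Jan 28, 2007) before Salazar (Sep 2, 2007) before Obi and Romero (Jan 4, 2010).
Varga and Chaudhari are each not a combat-command-badge holder, so the next rule applies.
Among Varga and Chaudhari, by date of rank (earlier first): Varga (Aug 12, 1993) before Chaudhari (Dec 22, 1999).
Obi and Romero are each a combat-command-badge holder, so the next rule applies.
Among Obi and Romero, by date of rank (earlier first): Obi (Jan 6, 2009) before Romero (Jan 22, 2009).
Full order: Beaumont, Leclerc, Dimitriou, Fontaine, Varga, Chaudhari, Salazar, Obi, Romero.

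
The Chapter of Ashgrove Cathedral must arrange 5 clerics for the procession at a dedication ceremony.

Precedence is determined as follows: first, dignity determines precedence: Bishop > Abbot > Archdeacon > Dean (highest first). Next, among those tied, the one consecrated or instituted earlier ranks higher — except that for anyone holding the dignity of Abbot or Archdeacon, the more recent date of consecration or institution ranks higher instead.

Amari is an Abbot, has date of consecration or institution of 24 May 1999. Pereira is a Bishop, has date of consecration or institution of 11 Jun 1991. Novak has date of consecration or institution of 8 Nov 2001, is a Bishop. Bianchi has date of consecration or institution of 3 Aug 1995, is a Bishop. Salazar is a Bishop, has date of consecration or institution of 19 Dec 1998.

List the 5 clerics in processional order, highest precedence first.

By dignity: Pereira, Bianchi, Salazar and Novak (Bishop); then Amari (Abbot).
Among Pereira, Bianchi, Salazar and Novak, by date of consecration or institution (earlier first): Pereira (11 Jun 1991) before Bianchi (3 Aug 1995) before Salazar (19 Dec 1998) before Novak (8 Nov 2001).
Full order: Pereira, Bianchi, Salazar, Novak, Amari.

Pereira, Bianchi, Salazar, Novak, Amari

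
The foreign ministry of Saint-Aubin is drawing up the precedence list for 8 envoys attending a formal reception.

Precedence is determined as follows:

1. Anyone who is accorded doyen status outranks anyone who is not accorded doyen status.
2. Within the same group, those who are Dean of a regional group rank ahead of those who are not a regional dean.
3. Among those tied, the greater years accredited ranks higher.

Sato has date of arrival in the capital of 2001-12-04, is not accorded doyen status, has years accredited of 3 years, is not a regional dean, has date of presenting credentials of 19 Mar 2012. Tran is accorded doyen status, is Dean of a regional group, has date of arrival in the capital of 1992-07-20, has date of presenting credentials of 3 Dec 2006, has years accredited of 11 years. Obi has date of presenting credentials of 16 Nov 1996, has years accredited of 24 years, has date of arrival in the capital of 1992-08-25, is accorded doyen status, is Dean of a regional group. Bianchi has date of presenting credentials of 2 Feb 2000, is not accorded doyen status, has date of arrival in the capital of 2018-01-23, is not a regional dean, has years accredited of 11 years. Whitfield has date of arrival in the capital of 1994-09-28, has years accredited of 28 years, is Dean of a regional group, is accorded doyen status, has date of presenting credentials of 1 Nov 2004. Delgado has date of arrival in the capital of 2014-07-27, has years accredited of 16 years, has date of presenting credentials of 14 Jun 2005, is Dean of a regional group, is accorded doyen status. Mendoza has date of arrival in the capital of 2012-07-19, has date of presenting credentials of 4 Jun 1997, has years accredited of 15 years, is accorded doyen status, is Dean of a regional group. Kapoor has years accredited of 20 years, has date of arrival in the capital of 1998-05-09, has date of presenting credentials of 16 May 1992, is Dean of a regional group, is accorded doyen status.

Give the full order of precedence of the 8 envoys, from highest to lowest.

Whitfield, Obi, Kapoor, Delgado, Mendoza, Tran, Bianchi, Sato

By the first rule: Whitfield, Obi, Kapoor, Delgado, Mendoza and Tran (each accorded doyen status); then Bianchi and Sato (both not accorded doyen status).
Whitfield, Obi, Kapoor, Delgado, Mendoza and Tran are each Dean of a regional group, so the next rule applies.
Among Whitfield, Obi, Kapoor, Delgado, Mendoza and Tran, by years accredited (higher first): Whitfield (28 years) before Obi (24 years) before Kapoor (20 years) before Delgado (16 years) before Mendoza (15 years) before Tran (11 years).
Bianchi and Sato are each not a regional dean, so the next rule applies.
Among Bianchi and Sato, by years accredited (higher first): Bianchi (11 years) before Sato (3 years).
Full order: Whitfield, Obi, Kapoor, Delgado, Mendoza, Tran, Bianchi, Sato.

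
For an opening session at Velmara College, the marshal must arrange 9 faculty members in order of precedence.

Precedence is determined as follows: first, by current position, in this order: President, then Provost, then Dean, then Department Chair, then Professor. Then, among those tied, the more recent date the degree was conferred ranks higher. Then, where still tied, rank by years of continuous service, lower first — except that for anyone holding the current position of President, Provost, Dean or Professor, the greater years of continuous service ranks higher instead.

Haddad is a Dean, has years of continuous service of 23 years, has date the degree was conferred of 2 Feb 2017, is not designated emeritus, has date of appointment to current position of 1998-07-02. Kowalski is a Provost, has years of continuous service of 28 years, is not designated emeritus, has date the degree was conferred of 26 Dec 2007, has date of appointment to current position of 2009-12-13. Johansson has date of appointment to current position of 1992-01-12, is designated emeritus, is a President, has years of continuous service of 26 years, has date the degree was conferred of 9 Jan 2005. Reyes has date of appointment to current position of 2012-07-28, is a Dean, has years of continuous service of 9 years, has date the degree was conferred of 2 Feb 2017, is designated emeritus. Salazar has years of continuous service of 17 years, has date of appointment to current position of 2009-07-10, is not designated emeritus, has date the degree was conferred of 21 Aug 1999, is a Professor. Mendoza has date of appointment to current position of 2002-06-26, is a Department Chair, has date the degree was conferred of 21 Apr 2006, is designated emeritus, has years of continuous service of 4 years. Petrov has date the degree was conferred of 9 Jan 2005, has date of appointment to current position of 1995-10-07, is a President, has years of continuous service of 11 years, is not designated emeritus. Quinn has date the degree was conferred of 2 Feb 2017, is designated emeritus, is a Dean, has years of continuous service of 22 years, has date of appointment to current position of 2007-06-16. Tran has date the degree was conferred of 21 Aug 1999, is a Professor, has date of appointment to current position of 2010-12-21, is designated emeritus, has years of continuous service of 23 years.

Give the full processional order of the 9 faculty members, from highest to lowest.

By current position: Johansson and Petrov (President); then Kowalski (Provost); then Haddad, Quinn and Reyes (Dean); then Mendoza (Department Chair); then Tran and Salazar (Professor).
Johansson and Petrov both have date the degree was conferred 9 Jan 2005, so the next rule applies.
Among Johansson and Petrov, by years of continuous service (higher first) (reversed rule for this group): Johansson (26 years) before Petrov (11 years).
Haddad, Quinn and Reyes all have date the degree was conferred 2 Feb 2017, so the next rule applies.
Among Haddad, Quinn and Reyes, by years of continuous service (higher first) (reversed rule for this group): Haddad (23 years) before Quinn (22 years) before Reyes (9 years).
Tran and Salazar both have date the degree was conferred 21 Aug 1999, so the next rule applies.
Among Tran and Salazar, by years of continuous service (higher first) (reversed rule for this group): Tran (23 years) before Salazar (17 years).
Full order: Johansson, Petrov, Kowalski, Haddad, Quinn, Reyes, Mendoza, Tran, Salazar.

Johansson, Petrov, Kowalski, Haddad, Quinn, Reyes, Mendoza, Tran, Salazar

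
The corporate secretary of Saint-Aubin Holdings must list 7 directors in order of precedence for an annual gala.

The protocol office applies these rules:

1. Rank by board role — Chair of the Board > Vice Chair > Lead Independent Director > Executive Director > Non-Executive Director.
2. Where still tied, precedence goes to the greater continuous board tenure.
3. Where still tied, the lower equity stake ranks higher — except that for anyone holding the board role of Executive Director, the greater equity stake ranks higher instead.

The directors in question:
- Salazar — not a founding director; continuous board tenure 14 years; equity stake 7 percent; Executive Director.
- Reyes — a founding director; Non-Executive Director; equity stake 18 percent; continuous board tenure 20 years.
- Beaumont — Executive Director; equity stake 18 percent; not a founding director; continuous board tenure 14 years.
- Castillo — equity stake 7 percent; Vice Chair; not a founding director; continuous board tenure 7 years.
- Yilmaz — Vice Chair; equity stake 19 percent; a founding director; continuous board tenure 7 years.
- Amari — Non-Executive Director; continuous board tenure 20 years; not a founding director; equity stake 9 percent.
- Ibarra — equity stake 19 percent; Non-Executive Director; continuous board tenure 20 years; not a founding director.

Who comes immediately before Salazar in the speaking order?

By board role: Castillo and Yilmaz (Vice Chair); then Beaumont and Salazar (Executive Director); then Amari, Reyes and Ibarra (Non-Executive Director).
Castillo and Yilmaz both have continuous board tenure 7 years, so the next rule applies.
Among Castillo and Yilmaz, by equity stake (lower first): Castillo (7 percent) before Yilmaz (19 percent).
Beaumont and Salazar both have continuous board tenure 14 years, so the next rule applies.
Among Beaumont and Salazar, by equity stake (higher first) (reversed rule for this group): Beaumont (18 percent) before Salazar (7 percent).
Amari, Reyes and Ibarra all have continuous board tenure 20 years, so the next rule applies.
Among Amari, Reyes and Ibarra, by equity stake (lower first): Amari (9 percent) before Reyes (18 percent) before Ibarra (19 percent).
Order: Castillo, Yilmaz, Beaumont, Salazar, Amari, Reyes, Ibarra.

Beaumont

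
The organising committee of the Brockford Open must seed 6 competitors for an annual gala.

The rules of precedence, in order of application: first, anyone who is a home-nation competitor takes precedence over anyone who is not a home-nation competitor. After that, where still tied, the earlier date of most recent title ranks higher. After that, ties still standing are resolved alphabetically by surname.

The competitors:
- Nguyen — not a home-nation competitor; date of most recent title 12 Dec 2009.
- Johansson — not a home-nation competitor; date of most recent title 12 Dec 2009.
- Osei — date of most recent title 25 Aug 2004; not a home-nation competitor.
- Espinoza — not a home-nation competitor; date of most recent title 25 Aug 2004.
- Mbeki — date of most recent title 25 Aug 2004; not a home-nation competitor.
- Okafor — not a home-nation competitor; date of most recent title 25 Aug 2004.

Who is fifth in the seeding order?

Johansson

By the first rule: Espinoza, Mbeki, Okafor, Osei, Johansson and Nguyen (each not a home-nation competitor).
Among Espinoza, Mbeki, Okafor, Osei, Johansson and Nguyen, by date of most recent title (earlier first): Espinoza, Mbeki, Okafor and Osei (25 Aug 2004) before Johansson and Nguyen (12 Dec 2009).
Among Espinoza, Mbeki, Okafor and Osei, alphabetically by surname: Espinoza before Mbeki before Okafor before Osei.
Among Johansson and Nguyen, alphabetically by surname: Johansson before Nguyen.
Order: Espinoza, Mbeki, Okafor, Osei, Johansson, Nguyen.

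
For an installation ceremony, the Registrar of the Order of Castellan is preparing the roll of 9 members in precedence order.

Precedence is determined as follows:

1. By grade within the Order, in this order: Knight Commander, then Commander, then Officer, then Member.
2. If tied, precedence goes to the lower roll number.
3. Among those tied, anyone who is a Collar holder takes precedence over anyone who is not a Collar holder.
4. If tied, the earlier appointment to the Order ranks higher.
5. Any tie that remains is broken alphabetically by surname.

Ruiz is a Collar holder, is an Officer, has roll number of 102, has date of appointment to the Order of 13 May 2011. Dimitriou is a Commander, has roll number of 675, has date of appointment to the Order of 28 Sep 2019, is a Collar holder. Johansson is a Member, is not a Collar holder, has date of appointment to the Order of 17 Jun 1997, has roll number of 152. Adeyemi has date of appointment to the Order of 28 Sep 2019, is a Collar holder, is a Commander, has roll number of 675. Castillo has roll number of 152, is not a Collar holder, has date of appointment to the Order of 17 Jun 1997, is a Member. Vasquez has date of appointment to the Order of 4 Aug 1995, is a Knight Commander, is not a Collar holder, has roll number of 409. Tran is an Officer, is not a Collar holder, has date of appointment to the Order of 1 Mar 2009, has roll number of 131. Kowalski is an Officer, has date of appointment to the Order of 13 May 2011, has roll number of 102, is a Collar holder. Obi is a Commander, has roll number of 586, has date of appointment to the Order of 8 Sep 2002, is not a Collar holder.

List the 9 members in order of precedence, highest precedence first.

By grade within the Order: Vasquez (Knight Commander); then Obi, Adeyemi and Dimitriou (Commander); then Kowalski, Ruiz and Tran (Officer); then Castillo and Johansson (Member).
Among Obi, Adeyemi and Dimitriou, by roll number (lower first): Obi (586) before Adeyemi and Dimitriou (675).
Adeyemi and Dimitriou are each a Collar holder, so the next rule applies.
Adeyemi and Dimitriou both have date of appointment to the Order 28 Sep 2019, so the next rule applies.
Among Adeyemi and Dimitriou, alphabetically by surname: Adeyemi before Dimitriou.
Among Kowalski, Ruiz and Tran, by roll number (lower first): Kowalski and Ruiz (102) before Tran (131).
Kowalski and Ruiz are each a Collar holder, so the next rule applies.
Kowalski and Ruiz both have date of appointment to the Order 13 May 2011, so the next rule applies.
Among Kowalski and Ruiz, alphabetically by surname: Kowalski before Ruiz.
Castillo and Johansson both have roll number 152, so the next rule applies.
Castillo and Johansson are each not a Collar holder, so the next rule applies.
Castillo and Johansson both have date of appointment to the Order 17 Jun 1997, so the next rule applies.
Among Castillo and Johansson, alphabetically by surname: Castillo before Johansson.
Full order: Vasquez, Obi, Adeyemi, Dimitriou, Kowalski, Ruiz, Tran, Castillo, Johansson.

Vasquez, Obi, Adeyemi, Dimitriou, Kowalski, Ruiz, Tran, Castillo, Johansson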